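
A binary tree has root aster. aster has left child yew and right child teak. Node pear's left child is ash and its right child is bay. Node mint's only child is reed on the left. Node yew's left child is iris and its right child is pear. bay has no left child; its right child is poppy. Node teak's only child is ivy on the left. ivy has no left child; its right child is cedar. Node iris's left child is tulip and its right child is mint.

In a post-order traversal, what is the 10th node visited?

cedar

Post-order visits the left subtree, then the right subtree, then the node.
At aster: go left to yew.
  At yew: go left to iris.
    At iris: go left to tulip.
      tulip is a leaf — visit tulip.
    At iris: go right to mint.
      At mint: go left to reed.
        reed is a leaf — visit reed.
      At mint: no right child.
      Visit mint.
    Visit iris.
  At yew: go right to pear.
    At pear: go left to ash.
      ash is a leaf — visit ash.
    At pear: go right to bay.
      At bay: no left child.
      At bay: go right to poppy.
        poppy is a leaf — visit poppy.
      Visit bay.
    Visit pear.
  Visit yew.
At aster: go right to teak.
  At teak: go left to ivy.
    At ivy: no left child.
    At ivy: go right to cedar.
      cedar is a leaf — visit cedar.
    Visit ivy.
  At teak: no right child.
  Visit teak.
Visit aster.
Full post-order sequence: tulip, reed, mint, iris, ash, poppy, bay, pear, yew, cedar, ivy, teak, aster.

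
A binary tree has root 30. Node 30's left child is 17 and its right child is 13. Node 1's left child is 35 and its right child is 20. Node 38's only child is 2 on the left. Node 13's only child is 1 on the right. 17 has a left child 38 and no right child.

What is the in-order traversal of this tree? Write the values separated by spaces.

2 38 17 30 13 35 1 20

In-order visits the left subtree, then the node, then the right subtree.
At 30: go left to 17.
  At 17: go left to 38.
    At 38: go left to 2.
      2 is a leaf — visit 2.
    Visit 38.
    At 38: no right child.
  Visit 17.
  At 17: no right child.
Visit 30.
At 30: go right to 13.
  At 13: no left child.
  Visit 13.
  At 13: go right to 1.
    At 1: go left to 35.
      35 is a leaf — visit 35.
    Visit 1.
    At 1: go right to 20.
      20 is a leaf — visit 20.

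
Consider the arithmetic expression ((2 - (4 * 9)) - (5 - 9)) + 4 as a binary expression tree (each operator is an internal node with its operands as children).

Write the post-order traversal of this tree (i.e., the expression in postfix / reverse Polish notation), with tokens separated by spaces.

2 4 9 * - 5 9 - - 4 +

Post-order on an expression tree gives postfix notation: for each operator, emit left operand, right operand, then the operator.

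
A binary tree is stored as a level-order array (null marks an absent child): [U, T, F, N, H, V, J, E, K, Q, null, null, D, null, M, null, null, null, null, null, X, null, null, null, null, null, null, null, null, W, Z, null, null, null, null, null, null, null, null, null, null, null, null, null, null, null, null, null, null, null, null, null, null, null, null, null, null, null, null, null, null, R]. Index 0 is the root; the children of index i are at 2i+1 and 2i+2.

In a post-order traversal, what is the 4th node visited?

X

Post-order visits the left subtree, then the right subtree, then the node.
At U: go left to T.
  At T: go left to N.
    At N: go left to E.
      E is a leaf — visit E.
    At N: go right to K.
      K is a leaf — visit K.
    Visit N.
  At T: go right to H.
    At H: go left to Q.
      At Q: no left child.
      At Q: go right to X.
        X is a leaf — visit X.
      Visit Q.
    At H: no right child.
    Visit H.
  Visit T.
At U: go right to F.
  At F: go left to V.
    At V: no left child.
    At V: go right to D.
      D is a leaf — visit D.
    Visit V.
  At F: go right to J.
    At J: no left child.
    At J: go right to M.
      At M: go left to W.
        W is a leaf — visit W.
      At M: go right to Z.
        At Z: go left to R.
          R is a leaf — visit R.
        At Z: no right child.
        Visit Z.
      Visit M.
    Visit J.
  Visit F.
Visit U.
Full post-order sequence: E, K, N, X, Q, H, T, D, V, W, R, Z, M, J, F, U.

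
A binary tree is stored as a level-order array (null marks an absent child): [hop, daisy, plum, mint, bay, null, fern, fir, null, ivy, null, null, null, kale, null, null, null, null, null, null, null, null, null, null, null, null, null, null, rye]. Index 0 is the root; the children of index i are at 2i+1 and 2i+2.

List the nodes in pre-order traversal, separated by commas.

hop, daisy, mint, fir, bay, ivy, plum, fern, kale, rye

Pre-order visits the node, then its left subtree, then its right subtree.
Visit hop.
At hop: go left to daisy.
  Visit daisy.
  At daisy: go left to mint.
    Visit mint.
    At mint: go left to fir.
      fir is a leaf — visit fir.
    At mint: no right child.
  At daisy: go right to bay.
    Visit bay.
    At bay: go left to ivy.
      ivy is a leaf — visit ivy.
    At bay: no right child.
At hop: go right to plum.
  Visit plum.
  At plum: no left child.
  At plum: go right to fern.
    Visit fern.
    At fern: go left to kale.
      Visit kale.
      At kale: no left child.
      At kale: go right to rye.
        rye is a leaf — visit rye.
    At fern: no right child.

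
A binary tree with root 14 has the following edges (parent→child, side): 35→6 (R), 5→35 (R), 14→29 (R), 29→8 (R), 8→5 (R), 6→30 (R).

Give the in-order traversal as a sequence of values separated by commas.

14, 29, 8, 5, 35, 6, 30

In-order visits the left subtree, then the node, then the right subtree.
At 14: no left child.
Visit 14.
At 14: go right to 29.
  At 29: no left child.
  Visit 29.
  At 29: go right to 8.
    At 8: no left child.
    Visit 8.
    At 8: go right to 5.
      At 5: no left child.
      Visit 5.
      At 5: go right to 35.
        At 35: no left child.
        Visit 35.
        At 35: go right to 6.
          At 6: no left child.
          Visit 6.
          At 6: go right to 30.
            30 is a leaf — visit 30.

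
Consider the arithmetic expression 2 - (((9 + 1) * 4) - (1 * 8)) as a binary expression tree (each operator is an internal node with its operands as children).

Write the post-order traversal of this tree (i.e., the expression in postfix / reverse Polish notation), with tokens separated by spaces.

2 9 1 + 4 * 1 8 * - -

Post-order on an expression tree gives postfix notation: for each operator, emit left operand, right operand, then the operator.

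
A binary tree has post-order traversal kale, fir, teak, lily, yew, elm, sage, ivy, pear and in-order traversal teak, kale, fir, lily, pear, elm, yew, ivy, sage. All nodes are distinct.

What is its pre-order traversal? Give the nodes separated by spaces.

pear lily teak fir kale ivy elm yew sage

The last element of post-order is the root; it splits in-order into left and right subtrees.
Root pear: left subtree has 4 nodes {teak, kale, fir, lily}, right has 4 {elm, yew, ivy, sage}.
  Root lily: left subtree has 3 nodes {teak, kale, fir}, right has 0 { }.
    Root teak: left subtree has 0 nodes { }, right has 2 {kale, fir}.
      Root fir: left subtree has 1 node {kale}, right has 0 { }.
  Root ivy: left subtree has 2 nodes {elm, yew}, right has 1 {sage}.
    Root elm: left subtree has 0 nodes { }, right has 1 {yew}.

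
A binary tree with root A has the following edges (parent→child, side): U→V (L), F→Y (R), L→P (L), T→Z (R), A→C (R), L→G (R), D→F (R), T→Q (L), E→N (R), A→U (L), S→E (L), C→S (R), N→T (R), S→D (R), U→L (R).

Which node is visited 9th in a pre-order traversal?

E

Pre-order visits the node, then its left subtree, then its right subtree.
Visit A.
At A: go left to U.
  Visit U.
  At U: go left to V.
    V is a leaf — visit V.
  At U: go right to L.
    Visit L.
    At L: go left to P.
      P is a leaf — visit P.
    At L: go right to G.
      G is a leaf — visit G.
At A: go right to C.
  Visit C.
  At C: no left child.
  At C: go right to S.
    Visit S.
    At S: go left to E.
      Visit E.
      At E: no left child.
      At E: go right to N.
        Visit N.
        At N: no left child.
        At N: go right to T.
          Visit T.
          At T: go left to Q.
            Q is a leaf — visit Q.
          At T: go right to Z.
            Z is a leaf — visit Z.
    At S: go right to D.
      Visit D.
      At D: no left child.
      At D: go right to F.
        Visit F.
        At F: no left child.
        At F: go right to Y.
          Y is a leaf — visit Y.
Full pre-order sequence: A, U, V, L, P, G, C, S, E, N, T, Q, Z, D, F, Y.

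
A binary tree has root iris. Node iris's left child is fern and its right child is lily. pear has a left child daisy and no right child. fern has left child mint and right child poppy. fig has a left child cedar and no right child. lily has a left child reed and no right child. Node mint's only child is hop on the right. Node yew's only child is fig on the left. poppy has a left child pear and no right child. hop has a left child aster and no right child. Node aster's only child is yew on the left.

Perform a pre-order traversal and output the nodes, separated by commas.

Pre-order visits the node, then its left subtree, then its right subtree.
Visit iris.
At iris: go left to fern.
  Visit fern.
  At fern: go left to mint.
    Visit mint.
    At mint: no left child.
    At mint: go right to hop.
      Visit hop.
      At hop: go left to aster.
        Visit aster.
        At aster: go left to yew.
          Visit yew.
          At yew: go left to fig.
            Visit fig.
            At fig: go left to cedar.
              cedar is a leaf — visit cedar.
            At fig: no right child.
          At yew: no right child.
        At aster: no right child.
      At hop: no right child.
  At fern: go right to poppy.
    Visit poppy.
    At poppy: go left to pear.
      Visit pear.
      At pear: go left to daisy.
        daisy is a leaf — visit daisy.
      At pear: no right child.
    At poppy: no right child.
At iris: go right to lily.
  Visit lily.
  At lily: go left to reed.
    reed is a leaf — visit reed.
  At lily: no right child.

iris, fern, mint, hop, aster, yew, fig, cedar, poppy, pear, daisy, lily, reed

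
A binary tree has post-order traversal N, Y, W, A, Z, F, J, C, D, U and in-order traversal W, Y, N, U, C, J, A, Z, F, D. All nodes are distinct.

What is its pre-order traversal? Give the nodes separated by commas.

The last element of post-order is the root; it splits in-order into left and right subtrees.
Root U: left subtree has 3 nodes {W, Y, N}, right has 6 {C, J, A, Z, F, D}.
  Root W: left subtree has 0 nodes { }, right has 2 {Y, N}.
    Root Y: left subtree has 0 nodes { }, right has 1 {N}.
  Root D: left subtree has 5 nodes {C, J, A, Z, F}, right has 0 { }.
    Root C: left subtree has 0 nodes { }, right has 4 {J, A, Z, F}.
      Root J: left subtree has 0 nodes { }, right has 3 {A, Z, F}.
        Root F: left subtree has 2 nodes {A, Z}, right has 0 { }.
          Root Z: left subtree has 1 node {A}, right has 0 { }.

U, W, Y, N, D, C, J, F, Z, A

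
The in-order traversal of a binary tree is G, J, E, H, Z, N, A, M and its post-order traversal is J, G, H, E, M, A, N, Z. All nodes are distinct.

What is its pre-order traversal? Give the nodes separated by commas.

Z, E, G, J, H, N, A, M

The last element of post-order is the root; it splits in-order into left and right subtrees.
Root Z: left subtree has 4 nodes {G, J, E, H}, right has 3 {N, A, M}.
  Root E: left subtree has 2 nodes {G, J}, right has 1 {H}.
    Root G: left subtree has 0 nodes { }, right has 1 {J}.
  Root N: left subtree has 0 nodes { }, right has 2 {A, M}.
    Root A: left subtree has 0 nodes { }, right has 1 {M}.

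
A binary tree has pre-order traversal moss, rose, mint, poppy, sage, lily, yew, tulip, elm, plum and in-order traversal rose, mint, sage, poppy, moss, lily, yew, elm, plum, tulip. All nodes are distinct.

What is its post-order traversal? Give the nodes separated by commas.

sage, poppy, mint, rose, plum, elm, tulip, yew, lily, moss

The first element of pre-order is the root; it splits in-order into left and right subtrees.
Root moss: left subtree has 4 nodes {rose, mint, sage, poppy}, right has 5 {lily, yew, elm, plum, tulip}.
  Root rose: left subtree has 0 nodes { }, right has 3 {mint, sage, poppy}.
    Root mint: left subtree has 0 nodes { }, right has 2 {sage, poppy}.
      Root poppy: left subtree has 1 node {sage}, right has 0 { }.
  Root lily: left subtree has 0 nodes { }, right has 4 {yew, elm, plum, tulip}.
    Root yew: left subtree has 0 nodes { }, right has 3 {elm, plum, tulip}.
      Root tulip: left subtree has 2 nodes {elm, plum}, right has 0 { }.
        Root elm: left subtree has 0 nodes { }, right has 1 {plum}.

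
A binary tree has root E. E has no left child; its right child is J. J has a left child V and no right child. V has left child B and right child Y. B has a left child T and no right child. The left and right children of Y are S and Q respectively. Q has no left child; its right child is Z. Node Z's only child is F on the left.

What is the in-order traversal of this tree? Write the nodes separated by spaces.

In-order visits the left subtree, then the node, then the right subtree.
At E: no left child.
Visit E.
At E: go right to J.
  At J: go left to V.
    At V: go left to B.
      At B: go left to T.
        T is a leaf — visit T.
      Visit B.
      At B: no right child.
    Visit V.
    At V: go right to Y.
      At Y: go left to S.
        S is a leaf — visit S.
      Visit Y.
      At Y: go right to Q.
        At Q: no left child.
        Visit Q.
        At Q: go right to Z.
          At Z: go left to F.
            F is a leaf — visit F.
          Visit Z.
          At Z: no right child.
  Visit J.
  At J: no right child.

E T B V S Y Q F Z J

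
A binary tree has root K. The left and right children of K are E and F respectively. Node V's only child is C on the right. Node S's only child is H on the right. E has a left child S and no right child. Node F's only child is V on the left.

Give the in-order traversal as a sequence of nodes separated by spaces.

S H E K V C F

In-order visits the left subtree, then the node, then the right subtree.
At K: go left to E.
  At E: go left to S.
    At S: no left child.
    Visit S.
    At S: go right to H.
      H is a leaf — visit H.
  Visit E.
  At E: no right child.
Visit K.
At K: go right to F.
  At F: go left to V.
    At V: no left child.
    Visit V.
    At V: go right to C.
      C is a leaf — visit C.
  Visit F.
  At F: no right child.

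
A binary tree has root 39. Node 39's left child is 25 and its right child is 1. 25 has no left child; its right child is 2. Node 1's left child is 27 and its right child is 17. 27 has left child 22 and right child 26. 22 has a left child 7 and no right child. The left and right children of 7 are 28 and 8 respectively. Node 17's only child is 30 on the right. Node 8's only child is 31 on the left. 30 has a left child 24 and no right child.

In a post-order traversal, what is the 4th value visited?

Post-order visits the left subtree, then the right subtree, then the node.
At 39: go left to 25.
  At 25: no left child.
  At 25: go right to 2.
    2 is a leaf — visit 2.
  Visit 25.
At 39: go right to 1.
  At 1: go left to 27.
    At 27: go left to 22.
      At 22: go left to 7.
        At 7: go left to 28.
          28 is a leaf — visit 28.
        At 7: go right to 8.
          At 8: go left to 31.
            31 is a leaf — visit 31.
          At 8: no right child.
          Visit 8.
        Visit 7.
      At 22: no right child.
      Visit 22.
    At 27: go right to 26.
      26 is a leaf — visit 26.
    Visit 27.
  At 1: go right to 17.
    At 17: no left child.
    At 17: go right to 30.
      At 30: go left to 24.
        24 is a leaf — visit 24.
      At 30: no right child.
      Visit 30.
    Visit 17.
  Visit 1.
Visit 39.
Full post-order sequence: 2, 25, 28, 31, 8, 7, 22, 26, 27, 24, 30, 17, 1, 39.

31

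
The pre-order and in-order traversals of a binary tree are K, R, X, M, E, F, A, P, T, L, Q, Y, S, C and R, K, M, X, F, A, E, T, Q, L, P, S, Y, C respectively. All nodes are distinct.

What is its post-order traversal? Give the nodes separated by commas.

The first element of pre-order is the root; it splits in-order into left and right subtrees.
Root K: left subtree has 1 node {R}, right has 12 {M, X, F, A, E, T, Q, L, P, S, Y, C}.
  Root X: left subtree has 1 node {M}, right has 10 {F, A, E, T, Q, L, P, S, Y, C}.
    Root E: left subtree has 2 nodes {F, A}, right has 7 {T, Q, L, P, S, Y, C}.
      Root F: left subtree has 0 nodes { }, right has 1 {A}.
      Root P: left subtree has 3 nodes {T, Q, L}, right has 3 {S, Y, C}.
        Root T: left subtree has 0 nodes { }, right has 2 {Q, L}.
          Root L: left subtree has 1 node {Q}, right has 0 { }.
        Root Y: left subtree has 1 node {S}, right has 1 {C}.

R, M, A, F, Q, L, T, S, C, Y, P, E, X, K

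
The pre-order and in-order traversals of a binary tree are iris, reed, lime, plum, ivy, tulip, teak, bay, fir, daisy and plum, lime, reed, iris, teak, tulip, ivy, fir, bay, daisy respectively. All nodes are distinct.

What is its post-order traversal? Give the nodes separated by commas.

The first element of pre-order is the root; it splits in-order into left and right subtrees.
Root iris: left subtree has 3 nodes {plum, lime, reed}, right has 6 {teak, tulip, ivy, fir, bay, daisy}.
  Root reed: left subtree has 2 nodes {plum, lime}, right has 0 { }.
    Root lime: left subtree has 1 node {plum}, right has 0 { }.
  Root ivy: left subtree has 2 nodes {teak, tulip}, right has 3 {fir, bay, daisy}.
    Root tulip: left subtree has 1 node {teak}, right has 0 { }.
    Root bay: left subtree has 1 node {fir}, right has 1 {daisy}.

plum, lime, reed, teak, tulip, fir, daisy, bay, ivy, iris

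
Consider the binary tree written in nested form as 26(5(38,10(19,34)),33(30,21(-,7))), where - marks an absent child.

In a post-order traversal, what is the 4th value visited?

Post-order visits the left subtree, then the right subtree, then the node.
At 26: go left to 5.
  At 5: go left to 38.
    38 is a leaf — visit 38.
  At 5: go right to 10.
    At 10: go left to 19.
      19 is a leaf — visit 19.
    At 10: go right to 34.
      34 is a leaf — visit 34.
    Visit 10.
  Visit 5.
At 26: go right to 33.
  At 33: go left to 30.
    30 is a leaf — visit 30.
  At 33: go right to 21.
    At 21: no left child.
    At 21: go right to 7.
      7 is a leaf — visit 7.
    Visit 21.
  Visit 33.
Visit 26.
Full post-order sequence: 38, 19, 34, 10, 5, 30, 7, 21, 33, 26.

10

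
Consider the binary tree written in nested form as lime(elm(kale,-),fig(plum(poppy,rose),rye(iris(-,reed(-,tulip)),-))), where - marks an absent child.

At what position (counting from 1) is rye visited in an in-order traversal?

11

In-order visits the left subtree, then the node, then the right subtree.
At lime: go left to elm.
  At elm: go left to kale.
    kale is a leaf — visit kale.
  Visit elm.
  At elm: no right child.
Visit lime.
At lime: go right to fig.
  At fig: go left to plum.
    At plum: go left to poppy.
      poppy is a leaf — visit poppy.
    Visit plum.
    At plum: go right to rose.
      rose is a leaf — visit rose.
  Visit fig.
  At fig: go right to rye.
    At rye: go left to iris.
      At iris: no left child.
      Visit iris.
      At iris: go right to reed.
        At reed: no left child.
        Visit reed.
        At reed: go right to tulip.
          tulip is a leaf — visit tulip.
    Visit rye.
    At rye: no right child.
Full in-order sequence: kale, elm, lime, poppy, plum, rose, fig, iris, reed, tulip, rye.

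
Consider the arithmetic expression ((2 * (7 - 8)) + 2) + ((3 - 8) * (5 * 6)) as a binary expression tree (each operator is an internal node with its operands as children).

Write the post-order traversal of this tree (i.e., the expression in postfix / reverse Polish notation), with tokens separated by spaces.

2 7 8 - * 2 + 3 8 - 5 6 * * +

Post-order on an expression tree gives postfix notation: for each operator, emit left operand, right operand, then the operator.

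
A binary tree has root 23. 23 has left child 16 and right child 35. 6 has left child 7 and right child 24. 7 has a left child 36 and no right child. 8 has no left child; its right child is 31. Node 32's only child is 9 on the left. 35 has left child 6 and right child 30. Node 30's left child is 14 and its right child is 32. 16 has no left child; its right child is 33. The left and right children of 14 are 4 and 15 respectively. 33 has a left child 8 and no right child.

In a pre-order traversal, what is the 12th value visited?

Pre-order visits the node, then its left subtree, then its right subtree.
Visit 23.
At 23: go left to 16.
  Visit 16.
  At 16: no left child.
  At 16: go right to 33.
    Visit 33.
    At 33: go left to 8.
      Visit 8.
      At 8: no left child.
      At 8: go right to 31.
        31 is a leaf — visit 31.
    At 33: no right child.
At 23: go right to 35.
  Visit 35.
  At 35: go left to 6.
    Visit 6.
    At 6: go left to 7.
      Visit 7.
      At 7: go left to 36.
        36 is a leaf — visit 36.
      At 7: no right child.
    At 6: go right to 24.
      24 is a leaf — visit 24.
  At 35: go right to 30.
    Visit 30.
    At 30: go left to 14.
      Visit 14.
      At 14: go left to 4.
        4 is a leaf — visit 4.
      At 14: go right to 15.
        15 is a leaf — visit 15.
    At 30: go right to 32.
      Visit 32.
      At 32: go left to 9.
        9 is a leaf — visit 9.
      At 32: no right child.
Full pre-order sequence: 23, 16, 33, 8, 31, 35, 6, 7, 36, 24, 30, 14, 4, 15, 32, 9.

14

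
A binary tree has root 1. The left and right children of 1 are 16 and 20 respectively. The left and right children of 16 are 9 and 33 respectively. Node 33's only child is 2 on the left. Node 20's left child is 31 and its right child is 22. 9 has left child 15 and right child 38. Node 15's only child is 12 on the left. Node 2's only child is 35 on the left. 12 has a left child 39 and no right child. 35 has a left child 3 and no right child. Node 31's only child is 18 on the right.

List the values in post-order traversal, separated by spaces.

39 12 15 38 9 3 35 2 33 16 18 31 22 20 1

Post-order visits the left subtree, then the right subtree, then the node.
At 1: go left to 16.
  At 16: go left to 9.
    At 9: go left to 15.
      At 15: go left to 12.
        At 12: go left to 39.
          39 is a leaf — visit 39.
        At 12: no right child.
        Visit 12.
      At 15: no right child.
      Visit 15.
    At 9: go right to 38.
      38 is a leaf — visit 38.
    Visit 9.
  At 16: go right to 33.
    At 33: go left to 2.
      At 2: go left to 35.
        At 35: go left to 3.
          3 is a leaf — visit 3.
        At 35: no right child.
        Visit 35.
      At 2: no right child.
      Visit 2.
    At 33: no right child.
    Visit 33.
  Visit 16.
At 1: go right to 20.
  At 20: go left to 31.
    At 31: no left child.
    At 31: go right to 18.
      18 is a leaf — visit 18.
    Visit 31.
  At 20: go right to 22.
    22 is a leaf — visit 22.
  Visit 20.
Visit 1.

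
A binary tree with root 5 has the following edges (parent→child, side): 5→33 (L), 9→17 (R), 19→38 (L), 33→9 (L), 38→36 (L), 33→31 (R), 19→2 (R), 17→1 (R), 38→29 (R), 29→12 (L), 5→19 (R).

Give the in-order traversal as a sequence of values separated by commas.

9, 17, 1, 33, 31, 5, 36, 38, 12, 29, 19, 2

In-order visits the left subtree, then the node, then the right subtree.
At 5: go left to 33.
  At 33: go left to 9.
    At 9: no left child.
    Visit 9.
    At 9: go right to 17.
      At 17: no left child.
      Visit 17.
      At 17: go right to 1.
        1 is a leaf — visit 1.
  Visit 33.
  At 33: go right to 31.
    31 is a leaf — visit 31.
Visit 5.
At 5: go right to 19.
  At 19: go left to 38.
    At 38: go left to 36.
      36 is a leaf — visit 36.
    Visit 38.
    At 38: go right to 29.
      At 29: go left to 12.
        12 is a leaf — visit 12.
      Visit 29.
      At 29: no right child.
  Visit 19.
  At 19: go right to 2.
    2 is a leaf — visit 2.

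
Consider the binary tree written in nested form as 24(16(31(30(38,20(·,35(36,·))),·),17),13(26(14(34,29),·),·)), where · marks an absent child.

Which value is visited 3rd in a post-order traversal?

Post-order visits the left subtree, then the right subtree, then the node.
At 24: go left to 16.
  At 16: go left to 31.
    At 31: go left to 30.
      At 30: go left to 38.
        38 is a leaf — visit 38.
      At 30: go right to 20.
        At 20: no left child.
        At 20: go right to 35.
          At 35: go left to 36.
            36 is a leaf — visit 36.
          At 35: no right child.
          Visit 35.
        Visit 20.
      Visit 30.
    At 31: no right child.
    Visit 31.
  At 16: go right to 17.
    17 is a leaf — visit 17.
  Visit 16.
At 24: go right to 13.
  At 13: go left to 26.
    At 26: go left to 14.
      At 14: go left to 34.
        34 is a leaf — visit 34.
      At 14: go right to 29.
        29 is a leaf — visit 29.
      Visit 14.
    At 26: no right child.
    Visit 26.
  At 13: no right child.
  Visit 13.
Visit 24.
Full post-order sequence: 38, 36, 35, 20, 30, 31, 17, 16, 34, 29, 14, 26, 13, 24.

35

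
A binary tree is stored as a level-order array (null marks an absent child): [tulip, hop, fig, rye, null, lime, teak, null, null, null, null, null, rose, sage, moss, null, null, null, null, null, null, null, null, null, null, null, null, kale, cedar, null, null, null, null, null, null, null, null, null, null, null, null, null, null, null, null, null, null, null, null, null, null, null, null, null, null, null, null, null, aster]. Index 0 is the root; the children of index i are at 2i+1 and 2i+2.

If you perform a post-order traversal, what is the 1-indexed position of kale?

5

Post-order visits the left subtree, then the right subtree, then the node.
At tulip: go left to hop.
  At hop: go left to rye.
    rye is a leaf — visit rye.
  At hop: no right child.
  Visit hop.
At tulip: go right to fig.
  At fig: go left to lime.
    At lime: no left child.
    At lime: go right to rose.
      rose is a leaf — visit rose.
    Visit lime.
  At fig: go right to teak.
    At teak: go left to sage.
      At sage: go left to kale.
        kale is a leaf — visit kale.
      At sage: go right to cedar.
        At cedar: no left child.
        At cedar: go right to aster.
          aster is a leaf — visit aster.
        Visit cedar.
      Visit sage.
    At teak: go right to moss.
      moss is a leaf — visit moss.
    Visit teak.
  Visit fig.
Visit tulip.
Full post-order sequence: rye, hop, rose, lime, kale, aster, cedar, sage, moss, teak, fig, tulip.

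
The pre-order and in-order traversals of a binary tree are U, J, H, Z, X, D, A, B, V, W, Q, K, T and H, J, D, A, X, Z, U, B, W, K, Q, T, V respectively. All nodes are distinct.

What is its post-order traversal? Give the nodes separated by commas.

The first element of pre-order is the root; it splits in-order into left and right subtrees.
Root U: left subtree has 6 nodes {H, J, D, A, X, Z}, right has 6 {B, W, K, Q, T, V}.
  Root J: left subtree has 1 node {H}, right has 4 {D, A, X, Z}.
    Root Z: left subtree has 3 nodes {D, A, X}, right has 0 { }.
      Root X: left subtree has 2 nodes {D, A}, right has 0 { }.
        Root D: left subtree has 0 nodes { }, right has 1 {A}.
  Root B: left subtree has 0 nodes { }, right has 5 {W, K, Q, T, V}.
    Root V: left subtree has 4 nodes {W, K, Q, T}, right has 0 { }.
      Root W: left subtree has 0 nodes { }, right has 3 {K, Q, T}.
        Root Q: left subtree has 1 node {K}, right has 1 {T}.

H, A, D, X, Z, J, K, T, Q, W, V, B, U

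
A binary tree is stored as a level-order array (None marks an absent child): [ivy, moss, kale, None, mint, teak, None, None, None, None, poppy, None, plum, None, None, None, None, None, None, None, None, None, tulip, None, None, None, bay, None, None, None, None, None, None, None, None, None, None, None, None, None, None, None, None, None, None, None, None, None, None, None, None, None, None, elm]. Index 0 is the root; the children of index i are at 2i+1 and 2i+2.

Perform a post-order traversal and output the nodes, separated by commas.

tulip, poppy, mint, moss, elm, bay, plum, teak, kale, ivy

Post-order visits the left subtree, then the right subtree, then the node.
At ivy: go left to moss.
  At moss: no left child.
  At moss: go right to mint.
    At mint: no left child.
    At mint: go right to poppy.
      At poppy: no left child.
      At poppy: go right to tulip.
        tulip is a leaf — visit tulip.
      Visit poppy.
    Visit mint.
  Visit moss.
At ivy: go right to kale.
  At kale: go left to teak.
    At teak: no left child.
    At teak: go right to plum.
      At plum: no left child.
      At plum: go right to bay.
        At bay: go left to elm.
          elm is a leaf — visit elm.
        At bay: no right child.
        Visit bay.
      Visit plum.
    Visit teak.
  At kale: no right child.
  Visit kale.
Visit ivy.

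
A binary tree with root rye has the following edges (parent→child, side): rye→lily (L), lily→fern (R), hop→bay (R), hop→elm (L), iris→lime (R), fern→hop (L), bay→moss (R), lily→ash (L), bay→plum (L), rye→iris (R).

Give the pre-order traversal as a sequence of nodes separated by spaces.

rye lily ash fern hop elm bay plum moss iris lime

Pre-order visits the node, then its left subtree, then its right subtree.
Visit rye.
At rye: go left to lily.
  Visit lily.
  At lily: go left to ash.
    ash is a leaf — visit ash.
  At lily: go right to fern.
    Visit fern.
    At fern: go left to hop.
      Visit hop.
      At hop: go left to elm.
        elm is a leaf — visit elm.
      At hop: go right to bay.
        Visit bay.
        At bay: go left to plum.
          plum is a leaf — visit plum.
        At bay: go right to moss.
          moss is a leaf — visit moss.
    At fern: no right child.
At rye: go right to iris.
  Visit iris.
  At iris: no left child.
  At iris: go right to lime.
    lime is a leaf — visit lime.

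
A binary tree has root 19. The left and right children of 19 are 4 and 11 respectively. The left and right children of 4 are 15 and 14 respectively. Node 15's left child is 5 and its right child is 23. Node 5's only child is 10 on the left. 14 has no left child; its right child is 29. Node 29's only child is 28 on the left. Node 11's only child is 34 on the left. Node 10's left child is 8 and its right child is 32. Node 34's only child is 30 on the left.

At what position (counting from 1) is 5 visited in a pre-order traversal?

4

Pre-order visits the node, then its left subtree, then its right subtree.
Visit 19.
At 19: go left to 4.
  Visit 4.
  At 4: go left to 15.
    Visit 15.
    At 15: go left to 5.
      Visit 5.
      At 5: go left to 10.
        Visit 10.
        At 10: go left to 8.
          8 is a leaf — visit 8.
        At 10: go right to 32.
          32 is a leaf — visit 32.
      At 5: no right child.
    At 15: go right to 23.
      23 is a leaf — visit 23.
  At 4: go right to 14.
    Visit 14.
    At 14: no left child.
    At 14: go right to 29.
      Visit 29.
      At 29: go left to 28.
        28 is a leaf — visit 28.
      At 29: no right child.
At 19: go right to 11.
  Visit 11.
  At 11: go left to 34.
    Visit 34.
    At 34: go left to 30.
      30 is a leaf — visit 30.
    At 34: no right child.
  At 11: no right child.
Full pre-order sequence: 19, 4, 15, 5, 10, 8, 32, 23, 14, 29, 28, 11, 34, 30.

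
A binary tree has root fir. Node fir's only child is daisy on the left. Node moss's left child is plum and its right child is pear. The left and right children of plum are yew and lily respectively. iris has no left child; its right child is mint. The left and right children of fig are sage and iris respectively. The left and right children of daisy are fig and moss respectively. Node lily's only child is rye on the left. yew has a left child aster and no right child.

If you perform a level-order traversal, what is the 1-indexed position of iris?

Level-order visits nodes level by level from the root, left to right within each level.
Level 0: fir
Level 1: daisy
Level 2: fig, moss
Level 3: sage, iris, plum, pear
Level 4: mint, yew, lily
Level 5: aster, rye
Full level-order sequence: fir, daisy, fig, moss, sage, iris, plum, pear, mint, yew, lily, aster, rye.

6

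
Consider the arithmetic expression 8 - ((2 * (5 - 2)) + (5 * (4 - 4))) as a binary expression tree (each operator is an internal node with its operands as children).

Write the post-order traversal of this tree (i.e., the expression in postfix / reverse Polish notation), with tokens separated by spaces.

Post-order on an expression tree gives postfix notation: for each operator, emit left operand, right operand, then the operator.

8 2 5 2 - * 5 4 4 - * + -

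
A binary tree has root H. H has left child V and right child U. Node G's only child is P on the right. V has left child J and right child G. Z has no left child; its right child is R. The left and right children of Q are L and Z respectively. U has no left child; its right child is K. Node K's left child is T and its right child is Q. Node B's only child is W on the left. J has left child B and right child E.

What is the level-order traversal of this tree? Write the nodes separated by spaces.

H V U J G K B E P T Q W L Z R

Level-order visits nodes level by level from the root, left to right within each level.
Level 0: H
Level 1: V, U
Level 2: J, G, K
Level 3: B, E, P, T, Q
Level 4: W, L, Z
Level 5: R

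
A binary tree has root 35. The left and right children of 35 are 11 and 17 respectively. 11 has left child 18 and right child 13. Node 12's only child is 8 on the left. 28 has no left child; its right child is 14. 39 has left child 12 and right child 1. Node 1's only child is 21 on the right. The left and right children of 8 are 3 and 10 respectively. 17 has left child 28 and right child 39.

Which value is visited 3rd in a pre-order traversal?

18

Pre-order visits the node, then its left subtree, then its right subtree.
Visit 35.
At 35: go left to 11.
  Visit 11.
  At 11: go left to 18.
    18 is a leaf — visit 18.
  At 11: go right to 13.
    13 is a leaf — visit 13.
At 35: go right to 17.
  Visit 17.
  At 17: go left to 28.
    Visit 28.
    At 28: no left child.
    At 28: go right to 14.
      14 is a leaf — visit 14.
  At 17: go right to 39.
    Visit 39.
    At 39: go left to 12.
      Visit 12.
      At 12: go left to 8.
        Visit 8.
        At 8: go left to 3.
          3 is a leaf — visit 3.
        At 8: go right to 10.
          10 is a leaf — visit 10.
      At 12: no right child.
    At 39: go right to 1.
      Visit 1.
      At 1: no left child.
      At 1: go right to 21.
        21 is a leaf — visit 21.
Full pre-order sequence: 35, 11, 18, 13, 17, 28, 14, 39, 12, 8, 3, 10, 1, 21.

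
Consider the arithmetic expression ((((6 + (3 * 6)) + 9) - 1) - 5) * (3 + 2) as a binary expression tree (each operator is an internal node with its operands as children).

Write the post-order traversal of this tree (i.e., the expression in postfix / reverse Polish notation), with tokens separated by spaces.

6 3 6 * + 9 + 1 - 5 - 3 2 + *

Post-order on an expression tree gives postfix notation: for each operator, emit left operand, right operand, then the operator.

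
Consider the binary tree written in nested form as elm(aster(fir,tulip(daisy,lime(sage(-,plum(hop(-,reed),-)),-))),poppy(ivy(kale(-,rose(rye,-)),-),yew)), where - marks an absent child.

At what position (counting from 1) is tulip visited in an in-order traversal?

4

In-order visits the left subtree, then the node, then the right subtree.
At elm: go left to aster.
  At aster: go left to fir.
    fir is a leaf — visit fir.
  Visit aster.
  At aster: go right to tulip.
    At tulip: go left to daisy.
      daisy is a leaf — visit daisy.
    Visit tulip.
    At tulip: go right to lime.
      At lime: go left to sage.
        At sage: no left child.
        Visit sage.
        At sage: go right to plum.
          At plum: go left to hop.
            At hop: no left child.
            Visit hop.
            At hop: go right to reed.
              reed is a leaf — visit reed.
          Visit plum.
          At plum: no right child.
      Visit lime.
      At lime: no right child.
Visit elm.
At elm: go right to poppy.
  At poppy: go left to ivy.
    At ivy: go left to kale.
      At kale: no left child.
      Visit kale.
      At kale: go right to rose.
        At rose: go left to rye.
          rye is a leaf — visit rye.
        Visit rose.
        At rose: no right child.
    Visit ivy.
    At ivy: no right child.
  Visit poppy.
  At poppy: go right to yew.
    yew is a leaf — visit yew.
Full in-order sequence: fir, aster, daisy, tulip, sage, hop, reed, plum, lime, elm, kale, rye, rose, ivy, poppy, yew.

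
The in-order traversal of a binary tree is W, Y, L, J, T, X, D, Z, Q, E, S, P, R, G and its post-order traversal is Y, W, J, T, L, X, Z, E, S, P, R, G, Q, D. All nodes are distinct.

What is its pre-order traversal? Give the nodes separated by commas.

The last element of post-order is the root; it splits in-order into left and right subtrees.
Root D: left subtree has 6 nodes {W, Y, L, J, T, X}, right has 7 {Z, Q, E, S, P, R, G}.
  Root X: left subtree has 5 nodes {W, Y, L, J, T}, right has 0 { }.
    Root L: left subtree has 2 nodes {W, Y}, right has 2 {J, T}.
      Root W: left subtree has 0 nodes { }, right has 1 {Y}.
      Root T: left subtree has 1 node {J}, right has 0 { }.
  Root Q: left subtree has 1 node {Z}, right has 5 {E, S, P, R, G}.
    Root G: left subtree has 4 nodes {E, S, P, R}, right has 0 { }.
      Root R: left subtree has 3 nodes {E, S, P}, right has 0 { }.
        Root P: left subtree has 2 nodes {E, S}, right has 0 { }.
          Root S: left subtree has 1 node {E}, right has 0 { }.

D, X, L, W, Y, T, J, Q, Z, G, R, P, S, E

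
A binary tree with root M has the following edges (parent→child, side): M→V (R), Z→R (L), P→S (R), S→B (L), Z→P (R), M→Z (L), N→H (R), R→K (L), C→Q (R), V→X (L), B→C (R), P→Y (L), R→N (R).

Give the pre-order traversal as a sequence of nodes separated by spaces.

Pre-order visits the node, then its left subtree, then its right subtree.
Visit M.
At M: go left to Z.
  Visit Z.
  At Z: go left to R.
    Visit R.
    At R: go left to K.
      K is a leaf — visit K.
    At R: go right to N.
      Visit N.
      At N: no left child.
      At N: go right to H.
        H is a leaf — visit H.
  At Z: go right to P.
    Visit P.
    At P: go left to Y.
      Y is a leaf — visit Y.
    At P: go right to S.
      Visit S.
      At S: go left to B.
        Visit B.
        At B: no left child.
        At B: go right to C.
          Visit C.
          At C: no left child.
          At C: go right to Q.
            Q is a leaf — visit Q.
      At S: no right child.
At M: go right to V.
  Visit V.
  At V: go left to X.
    X is a leaf — visit X.
  At V: no right child.

M Z R K N H P Y S B C Q V X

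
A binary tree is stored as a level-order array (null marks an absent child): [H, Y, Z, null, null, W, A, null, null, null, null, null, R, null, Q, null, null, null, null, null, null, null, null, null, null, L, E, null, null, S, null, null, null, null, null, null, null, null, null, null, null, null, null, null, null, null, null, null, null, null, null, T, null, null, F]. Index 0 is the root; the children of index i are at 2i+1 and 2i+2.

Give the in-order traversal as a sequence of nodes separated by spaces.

In-order visits the left subtree, then the node, then the right subtree.
At H: go left to Y.
  Y is a leaf — visit Y.
Visit H.
At H: go right to Z.
  At Z: go left to W.
    At W: no left child.
    Visit W.
    At W: go right to R.
      At R: go left to L.
        At L: go left to T.
          T is a leaf — visit T.
        Visit L.
        At L: no right child.
      Visit R.
      At R: go right to E.
        At E: no left child.
        Visit E.
        At E: go right to F.
          F is a leaf — visit F.
  Visit Z.
  At Z: go right to A.
    At A: no left child.
    Visit A.
    At A: go right to Q.
      At Q: go left to S.
        S is a leaf — visit S.
      Visit Q.
      At Q: no right child.

Y H W T L R E F Z A S Q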